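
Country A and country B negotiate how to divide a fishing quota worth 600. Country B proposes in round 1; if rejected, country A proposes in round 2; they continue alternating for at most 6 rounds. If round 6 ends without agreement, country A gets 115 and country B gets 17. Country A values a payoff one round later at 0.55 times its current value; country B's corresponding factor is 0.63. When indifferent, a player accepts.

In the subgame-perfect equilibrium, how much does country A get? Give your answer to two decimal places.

202.91

Round 6 (country A proposes): country B gets 17 if talks fail, so country A offers 17 and keeps 583.
Round 5 (country B proposes): country A can get 583 next round, worth 0.55 × 583 = 320.65 now; country B offers that and keeps 279.35.
Round 4 (country A proposes): country B can get 279.35 next round, worth 0.63 × 279.35 = 175.9905 now, so country A offers 175.9905, keeping 424.0095.
Round 3 (country B proposes): country A can get 424.0095 next round, worth 0.55 × 424.0095 = 233.205225 now. Country B offers 233.205225 and keeps 600 − 233.205225 = 366.794775.
Round 2 (country A proposes): country B can get 366.794775 next round, worth 0.63 × 366.794775 = 231.08070825 now. Country A offers 231.08070825 and keeps 600 − 231.08070825 = 368.91929175.
Round 1 (country B proposes): country A can get 368.91929175 next round, worth 0.55 × 368.91929175 = 202.9056104625 now; country B offers that and keeps 397.0943895375.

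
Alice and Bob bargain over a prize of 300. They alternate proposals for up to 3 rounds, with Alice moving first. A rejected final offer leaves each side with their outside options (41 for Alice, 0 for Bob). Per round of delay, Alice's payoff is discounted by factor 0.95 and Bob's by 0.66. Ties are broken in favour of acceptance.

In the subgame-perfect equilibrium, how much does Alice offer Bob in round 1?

Round 3 (Alice proposes): rejection yields 0 for Bob; Alice offers 0 and keeps 300.
Round 2 (Bob proposes): Alice can get 300 next round, worth 0.95 × 300 = 285 now. Bob offers 285 and keeps 300 − 285 = 15.
Round 1 (Alice proposes): Bob can get 15 next round, worth 0.66 × 15 = 9.9 now; Alice offers that and keeps 290.1.

9.9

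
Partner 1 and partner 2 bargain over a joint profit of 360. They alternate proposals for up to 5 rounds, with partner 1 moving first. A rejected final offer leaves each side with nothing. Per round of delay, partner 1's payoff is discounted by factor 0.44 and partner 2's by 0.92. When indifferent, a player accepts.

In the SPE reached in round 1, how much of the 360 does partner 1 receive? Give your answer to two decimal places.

99.45

Round 5 (partner 1 proposes): rejection yields 0 for partner 2; partner 1 offers 0 and keeps 360.
Round 4 (partner 2 proposes): partner 1 can get 360 next round, worth 0.44 × 360 = 158.4 now, so partner 2 offers 158.4, keeping 201.6.
Round 3 (partner 1 proposes): partner 2 can get 201.6 next round, worth 0.92 × 201.6 = 185.472 now. Partner 1 offers 185.472 and keeps 360 − 185.472 = 174.528.
Round 2 (partner 2 proposes): partner 1 can get 174.528 next round, worth 0.44 × 174.528 = 76.79232 now. Partner 2 offers 76.79232 and keeps 360 − 76.79232 = 283.20768.
Round 1 (partner 1 proposes): partner 2 can get 283.20768 next round, worth 0.92 × 283.20768 = 260.5510656 now. Partner 1 offers 260.5510656 and keeps 360 − 260.5510656 = 99.4489344.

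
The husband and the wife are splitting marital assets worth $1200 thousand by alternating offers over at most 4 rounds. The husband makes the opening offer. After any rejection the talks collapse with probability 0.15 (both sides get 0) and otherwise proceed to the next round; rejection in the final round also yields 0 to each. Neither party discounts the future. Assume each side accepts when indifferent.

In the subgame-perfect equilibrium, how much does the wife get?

Round 4 (the wife proposes): the husband will accept anything ≥ 0, so the wife offers 0 and keeps 1200.
Round 3 (the husband proposes): rejecting gives the wife an expected 0.85 × 1200 = 1020; the husband offers that and keeps 180.
Round 2 (the wife proposes): rejecting gives the husband an expected 0.85 × 180 = 153, so the wife offers 153, keeping 1047.
Round 1 (the husband proposes): rejecting gives the wife an expected 0.85 × 1047 = 889.95; the husband offers that and keeps 310.05.

889.95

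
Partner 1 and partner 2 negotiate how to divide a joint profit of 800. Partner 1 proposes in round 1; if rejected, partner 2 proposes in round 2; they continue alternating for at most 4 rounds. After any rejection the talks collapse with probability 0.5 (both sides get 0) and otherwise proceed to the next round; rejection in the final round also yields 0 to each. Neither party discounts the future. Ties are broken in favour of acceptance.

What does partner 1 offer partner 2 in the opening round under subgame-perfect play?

By backward induction:
Round 4 (partner 2 proposes): partner 1 will accept anything ≥ 0, so partner 2 offers 0 and keeps 800.
Round 3 (partner 1 proposes): rejecting gives partner 2 an expected 0.5 × 800 = 400; partner 1 offers that and keeps 400.
Round 2 (partner 2 proposes): rejecting gives partner 1 an expected 0.5 × 400 = 200; partner 2 offers that and keeps 600.
Round 1 (partner 1 proposes): rejecting gives partner 2 an expected 0.5 × 600 = 300, so partner 1 offers 300, keeping 500.

300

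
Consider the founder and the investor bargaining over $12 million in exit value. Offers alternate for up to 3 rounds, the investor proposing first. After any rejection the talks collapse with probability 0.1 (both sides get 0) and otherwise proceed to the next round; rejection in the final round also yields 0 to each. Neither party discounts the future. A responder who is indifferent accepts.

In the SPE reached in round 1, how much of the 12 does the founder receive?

1.08

By backward induction:
Round 3 (the investor proposes): rejection yields 0 for the founder; the investor offers 0 and keeps 12.
Round 2 (the founder proposes): rejecting gives the investor an expected 0.9 × 12 = 10.8, so the founder offers 10.8, keeping 1.2.
Round 1 (the investor proposes): rejecting gives the founder an expected 0.9 × 1.2 = 1.08, so the investor offers 1.08, keeping 10.92.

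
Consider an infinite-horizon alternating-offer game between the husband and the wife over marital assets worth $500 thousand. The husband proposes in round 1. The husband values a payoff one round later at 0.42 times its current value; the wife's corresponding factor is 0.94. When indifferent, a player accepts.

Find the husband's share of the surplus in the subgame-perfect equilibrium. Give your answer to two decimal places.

Let x be the husband's share when the husband proposes and y be the wife's share when the wife proposes.
The wife accepts iff offered ≥ 0.94·y, so x = 500 − 0.94y. Symmetrically y = 500 − 0.42x.
Substituting: x = 500 − 0.94(500 − 0.42x), giving x(1 − 0.42·0.94) = 500(1 − 0.94).
So x = 500 × 0.06 / 0.6052 ≈ 49.5704, and the wife receives 500 − x ≈ 450.4296.

49.57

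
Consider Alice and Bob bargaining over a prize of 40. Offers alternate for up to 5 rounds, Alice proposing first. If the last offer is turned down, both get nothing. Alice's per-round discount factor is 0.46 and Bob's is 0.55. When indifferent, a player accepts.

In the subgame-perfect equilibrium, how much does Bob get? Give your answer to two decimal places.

14.89

Round 5 (Alice proposes): rejection yields 0 for Bob; Alice offers 0 and keeps 40.
Round 4 (Bob proposes): Alice can get 40 next round, worth 0.46 × 40 = 18.4 now. Bob offers 18.4 and keeps 40 − 18.4 = 21.6.
Round 3 (Alice proposes): Bob can get 21.6 next round, worth 0.55 × 21.6 = 11.88 now. Alice offers 11.88 and keeps 40 − 11.88 = 28.12.
Round 2 (Bob proposes): Alice can get 28.12 next round, worth 0.46 × 28.12 = 12.9352 now. Bob offers 12.9352 and keeps 40 − 12.9352 = 27.0648.
Round 1 (Alice proposes): Bob can get 27.0648 next round, worth 0.55 × 27.0648 = 14.88564 now, so Alice offers 14.88564, keeping 25.11436.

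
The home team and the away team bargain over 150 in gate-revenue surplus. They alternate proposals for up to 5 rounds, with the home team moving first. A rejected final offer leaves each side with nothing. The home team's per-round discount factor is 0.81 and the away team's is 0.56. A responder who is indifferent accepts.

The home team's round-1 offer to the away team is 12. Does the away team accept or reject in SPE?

Reject

Round 5 (the home team proposes): rejection yields 0 for the away team; the home team offers 0 and keeps 150.
Round 4 (the away team proposes): the home team can get 150 next round, worth 0.81 × 150 = 121.5 now; the away team offers that and keeps 28.5.
Round 3 (the home team proposes): the away team can get 28.5 next round, worth 0.56 × 28.5 = 15.96 now; the home team offers that and keeps 134.04.
Round 2 (the away team proposes): the home team can get 134.04 next round, worth 0.81 × 134.04 = 108.5724 now; the away team offers that and keeps 41.4276.
So by rejecting in round 1, the away team gets 41.4276 next round, worth 0.56 × 41.4276 = 23.199456 now.
Offer 12 < 23.199456, so the away team rejects.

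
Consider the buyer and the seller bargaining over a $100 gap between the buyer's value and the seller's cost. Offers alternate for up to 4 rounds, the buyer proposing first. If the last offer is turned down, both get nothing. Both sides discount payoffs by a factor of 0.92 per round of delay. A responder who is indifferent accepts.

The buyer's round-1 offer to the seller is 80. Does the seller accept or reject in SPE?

Round 4 (the seller proposes): rejection yields 0 for the buyer; the seller offers 0 and keeps 100.
Round 3 (the buyer proposes): the seller can get 100 next round, worth 0.92 × 100 = 92 now; the buyer offers that and keeps 8.
Round 2 (the seller proposes): the buyer can get 8 next round, worth 0.92 × 8 = 7.36 now. The seller offers 7.36 and keeps 100 − 7.36 = 92.64.
So by rejecting in round 1, the seller gets 92.64 next round, worth 0.92 × 92.64 = 85.2288 now.
Offer 80 < 85.2288, so the seller rejects.

Reject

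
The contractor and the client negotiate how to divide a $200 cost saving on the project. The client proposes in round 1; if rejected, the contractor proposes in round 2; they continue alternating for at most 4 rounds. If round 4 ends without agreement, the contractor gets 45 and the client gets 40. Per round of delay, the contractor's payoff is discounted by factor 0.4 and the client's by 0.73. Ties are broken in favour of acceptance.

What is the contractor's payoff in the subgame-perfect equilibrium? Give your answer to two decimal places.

40.29

Round 4 (the contractor proposes): the client gets 40 if talks fail, so the contractor offers 40 and keeps 160.
Round 3 (the client proposes): the contractor can get 160 next round, worth 0.4 × 160 = 64 now, so the client offers 64, keeping 136.
Round 2 (the contractor proposes): the client can get 136 next round, worth 0.73 × 136 = 99.28 now. The contractor offers 99.28 and keeps 200 − 99.28 = 100.72.
Round 1 (the client proposes): the contractor can get 100.72 next round, worth 0.4 × 100.72 = 40.288 now; the client offers that and keeps 159.712.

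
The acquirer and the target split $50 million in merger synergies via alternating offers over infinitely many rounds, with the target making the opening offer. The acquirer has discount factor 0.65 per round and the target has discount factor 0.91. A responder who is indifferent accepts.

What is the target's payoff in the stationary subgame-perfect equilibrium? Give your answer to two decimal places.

42.84

Let x be the target's share when the target proposes and y be the acquirer's share when the acquirer proposes.
The acquirer accepts iff offered ≥ 0.65·y, so x = 50 − 0.65y. Symmetrically y = 50 − 0.91x.
Substituting: x = 50 − 0.65(50 − 0.91x), giving x(1 − 0.91·0.65) = 50(1 − 0.65).
So x = 50 × 0.35 / 0.4085 ≈ 42.8397, and the acquirer receives 50 − x ≈ 7.1603.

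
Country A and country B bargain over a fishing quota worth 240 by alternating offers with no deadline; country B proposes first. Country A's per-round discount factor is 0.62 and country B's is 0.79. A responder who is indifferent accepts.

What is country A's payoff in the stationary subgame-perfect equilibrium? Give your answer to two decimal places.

In a stationary SPE each proposer offers the other exactly their discounted continuation value.
If country B keeps x when proposing and country A keeps y when proposing, then x = 240 − 0.62y and y = 240 − 0.79x.
Solving: x = 240(1 − 0.62) / (1 − 0.79·0.62) = 91.2 / 0.5102 ≈ 178.7534.
Country A gets 240 − 178.7534 ≈ 61.2466.

61.25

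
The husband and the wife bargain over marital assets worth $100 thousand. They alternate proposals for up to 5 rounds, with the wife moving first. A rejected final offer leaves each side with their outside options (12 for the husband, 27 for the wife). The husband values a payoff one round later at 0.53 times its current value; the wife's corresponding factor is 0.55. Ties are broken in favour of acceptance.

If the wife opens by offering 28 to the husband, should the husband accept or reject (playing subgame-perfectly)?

Reject

Work out the husband's continuation value if the offer is rejected.
Round 5 (the wife proposes): the husband gets 12 if talks fail, so the wife offers 12 and keeps 88.
Round 4 (the husband proposes): the wife can get 88 next round, worth 0.55 × 88 = 48.4 now, so the husband offers 48.4, keeping 51.6.
Round 3 (the wife proposes): the husband can get 51.6 next round, worth 0.53 × 51.6 = 27.348 now. The wife offers 27.348 and keeps 100 − 27.348 = 72.652.
Round 2 (the husband proposes): the wife can get 72.652 next round, worth 0.55 × 72.652 = 39.9586 now, so the husband offers 39.9586, keeping 60.0414.
So by rejecting in round 1, the husband gets 60.0414 next round, worth 0.53 × 60.0414 = 31.821942 now.
Offer 28 < 31.821942, so the husband rejects.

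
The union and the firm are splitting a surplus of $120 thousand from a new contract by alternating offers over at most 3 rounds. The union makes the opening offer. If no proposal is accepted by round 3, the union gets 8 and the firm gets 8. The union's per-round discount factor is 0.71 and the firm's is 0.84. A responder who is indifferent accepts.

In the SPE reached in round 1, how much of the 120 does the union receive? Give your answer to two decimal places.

86.00

By backward induction:
Round 3 (the union proposes): the firm gets 8 if talks fail, so the union offers 8 and keeps 112.
Round 2 (the firm proposes): the union can get 112 next round, worth 0.71 × 112 = 79.52 now, so the firm offers 79.52, keeping 40.48.
Round 1 (the union proposes): the firm can get 40.48 next round, worth 0.84 × 40.48 = 34.0032 now; the union offers that and keeps 85.9968.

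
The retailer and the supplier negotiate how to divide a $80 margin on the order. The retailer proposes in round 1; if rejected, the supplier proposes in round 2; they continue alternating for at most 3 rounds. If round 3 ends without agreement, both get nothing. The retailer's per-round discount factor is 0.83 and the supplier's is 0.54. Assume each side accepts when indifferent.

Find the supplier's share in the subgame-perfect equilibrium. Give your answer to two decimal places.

7.34

Round 3 (the retailer proposes): rejection yields 0 for the supplier; the retailer offers 0 and keeps 80.
Round 2 (the supplier proposes): the retailer can get 80 next round, worth 0.83 × 80 = 66.4 now; the supplier offers that and keeps 13.6.
Round 1 (the retailer proposes): the supplier can get 13.6 next round, worth 0.54 × 13.6 = 7.344 now; the retailer offers that and keeps 72.656.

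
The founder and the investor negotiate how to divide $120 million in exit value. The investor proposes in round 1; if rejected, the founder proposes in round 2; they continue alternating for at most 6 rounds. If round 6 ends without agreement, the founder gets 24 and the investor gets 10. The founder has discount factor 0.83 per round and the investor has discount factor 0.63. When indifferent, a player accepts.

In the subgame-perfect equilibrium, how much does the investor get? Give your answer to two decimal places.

Round 6 (the founder proposes): the investor gets 10 if talks fail, so the founder offers 10 and keeps 110.
Round 5 (the investor proposes): the founder can get 110 next round, worth 0.83 × 110 = 91.3 now. The investor offers 91.3 and keeps 120 − 91.3 = 28.7.
Round 4 (the founder proposes): the investor can get 28.7 next round, worth 0.63 × 28.7 = 18.081 now. The founder offers 18.081 and keeps 120 − 18.081 = 101.919.
Round 3 (the investor proposes): the founder can get 101.919 next round, worth 0.83 × 101.919 = 84.59277 now. The investor offers 84.59277 and keeps 120 − 84.59277 = 35.40723.
Round 2 (the founder proposes): the investor can get 35.40723 next round, worth 0.63 × 35.40723 = 22.3065549 now, so the founder offers 22.3065549, keeping 97.6934451.
Round 1 (the investor proposes): the founder can get 97.6934451 next round, worth 0.83 × 97.6934451 = 81.085559433 now, so the investor offers 81.085559433, keeping 38.914440567.

38.91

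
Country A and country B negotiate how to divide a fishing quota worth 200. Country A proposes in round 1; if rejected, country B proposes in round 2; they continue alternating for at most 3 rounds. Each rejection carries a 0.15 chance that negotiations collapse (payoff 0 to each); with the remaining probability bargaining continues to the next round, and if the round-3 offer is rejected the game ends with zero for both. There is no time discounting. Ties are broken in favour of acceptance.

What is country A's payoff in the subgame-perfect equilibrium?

Round 3 (country A proposes): country B will accept anything ≥ 0, so country A offers 0 and keeps 200.
Round 2 (country B proposes): rejecting gives country A an expected 0.85 × 200 = 170. Country B offers 170 and keeps 200 − 170 = 30.
Round 1 (country A proposes): rejecting gives country B an expected 0.85 × 30 = 25.5. Country A offers 25.5 and keeps 200 − 25.5 = 174.5.

174.5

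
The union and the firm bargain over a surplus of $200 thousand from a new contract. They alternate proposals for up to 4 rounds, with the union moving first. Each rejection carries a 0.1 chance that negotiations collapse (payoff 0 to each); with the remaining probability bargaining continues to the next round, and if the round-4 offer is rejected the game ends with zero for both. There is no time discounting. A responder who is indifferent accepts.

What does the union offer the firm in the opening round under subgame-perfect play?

163.8

By backward induction:
Round 4 (the firm proposes): rejection yields 0 for the union; the firm offers 0 and keeps 200.
Round 3 (the union proposes): rejecting gives the firm an expected 0.9 × 200 = 180; the union offers that and keeps 20.
Round 2 (the firm proposes): rejecting gives the union an expected 0.9 × 20 = 18. The firm offers 18 and keeps 200 − 18 = 182.
Round 1 (the union proposes): rejecting gives the firm an expected 0.9 × 182 = 163.8, so the union offers 163.8, keeping 36.2.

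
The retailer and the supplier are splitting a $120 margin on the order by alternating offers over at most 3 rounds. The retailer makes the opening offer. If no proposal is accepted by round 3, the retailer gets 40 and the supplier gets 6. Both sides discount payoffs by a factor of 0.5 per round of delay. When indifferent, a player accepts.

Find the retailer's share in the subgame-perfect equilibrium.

88.5

Round 3 (the retailer proposes): the supplier gets 6 if talks fail, so the retailer offers 6 and keeps 114.
Round 2 (the supplier proposes): the retailer can get 114 next round, worth 0.5 × 114 = 57 now. The supplier offers 57 and keeps 120 − 57 = 63.
Round 1 (the retailer proposes): the supplier can get 63 next round, worth 0.5 × 63 = 31.5 now, so the retailer offers 31.5, keeping 88.5.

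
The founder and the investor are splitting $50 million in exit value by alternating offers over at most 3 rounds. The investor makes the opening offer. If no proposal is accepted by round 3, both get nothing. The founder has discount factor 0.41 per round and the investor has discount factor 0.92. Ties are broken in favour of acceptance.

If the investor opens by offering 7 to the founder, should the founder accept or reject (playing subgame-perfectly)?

Round 3 (the investor proposes): rejection yields 0 for the founder; the investor offers 0 and keeps 50.
Round 2 (the founder proposes): the investor can get 50 next round, worth 0.92 × 50 = 46 now, so the founder offers 46, keeping 4.
So by rejecting in round 1, the founder gets 4 next round, worth 0.41 × 4 = 1.64 now.
Offer 7 ≥ 1.64, so the founder accepts.

Accept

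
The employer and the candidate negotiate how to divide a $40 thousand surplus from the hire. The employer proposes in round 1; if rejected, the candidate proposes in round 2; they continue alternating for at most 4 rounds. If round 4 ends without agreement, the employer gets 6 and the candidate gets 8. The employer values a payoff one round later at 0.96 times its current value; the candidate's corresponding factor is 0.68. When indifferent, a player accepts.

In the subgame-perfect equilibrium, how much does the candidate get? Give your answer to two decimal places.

Round 4 (the candidate proposes): the employer gets 6 if talks fail, so the candidate offers 6 and keeps 34.
Round 3 (the employer proposes): the candidate can get 34 next round, worth 0.68 × 34 = 23.12 now. The employer offers 23.12 and keeps 40 − 23.12 = 16.88.
Round 2 (the candidate proposes): the employer can get 16.88 next round, worth 0.96 × 16.88 = 16.2048 now; the candidate offers that and keeps 23.7952.
Round 1 (the employer proposes): the candidate can get 23.7952 next round, worth 0.68 × 23.7952 = 16.180736 now; the employer offers that and keeps 23.819264.

16.18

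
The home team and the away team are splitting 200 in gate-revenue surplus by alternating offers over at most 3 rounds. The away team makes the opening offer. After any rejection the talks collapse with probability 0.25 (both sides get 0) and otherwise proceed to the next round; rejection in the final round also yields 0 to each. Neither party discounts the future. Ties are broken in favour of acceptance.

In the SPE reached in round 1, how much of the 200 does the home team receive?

37.5

Round 3 (the away team proposes): the home team will accept anything ≥ 0, so the away team offers 0 and keeps 200.
Round 2 (the home team proposes): rejecting gives the away team an expected 0.75 × 200 = 150; the home team offers that and keeps 50.
Round 1 (the away team proposes): rejecting gives the home team an expected 0.75 × 50 = 37.5; the away team offers that and keeps 162.5.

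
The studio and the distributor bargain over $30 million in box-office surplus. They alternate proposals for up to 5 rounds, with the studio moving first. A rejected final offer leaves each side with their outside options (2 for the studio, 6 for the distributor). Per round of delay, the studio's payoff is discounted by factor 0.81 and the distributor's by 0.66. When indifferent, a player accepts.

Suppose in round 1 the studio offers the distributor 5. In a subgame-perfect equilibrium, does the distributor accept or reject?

Work out the distributor's continuation value if the offer is rejected.
Round 5 (the studio proposes): the distributor gets 6 if talks fail, so the studio offers 6 and keeps 24.
Round 4 (the distributor proposes): the studio can get 24 next round, worth 0.81 × 24 = 19.44 now, so the distributor offers 19.44, keeping 10.56.
Round 3 (the studio proposes): the distributor can get 10.56 next round, worth 0.66 × 10.56 = 6.9696 now, so the studio offers 6.9696, keeping 23.0304.
Round 2 (the distributor proposes): the studio can get 23.0304 next round, worth 0.81 × 23.0304 = 18.654624 now. The distributor offers 18.654624 and keeps 30 − 18.654624 = 11.345376.
So by rejecting in round 1, the distributor gets 11.345376 next round, worth 0.66 × 11.345376 = 7.48794816 now.
Offer 5 < 7.48794816, so the distributor rejects.

Reject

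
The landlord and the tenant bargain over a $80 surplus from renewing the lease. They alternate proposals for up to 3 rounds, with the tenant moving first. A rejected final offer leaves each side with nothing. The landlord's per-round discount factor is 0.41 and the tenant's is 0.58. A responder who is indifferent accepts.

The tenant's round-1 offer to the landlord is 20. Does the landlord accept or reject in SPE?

Accept

Round 3 (the tenant proposes): the landlord will accept anything ≥ 0, so the tenant offers 0 and keeps 80.
Round 2 (the landlord proposes): the tenant can get 80 next round, worth 0.58 × 80 = 46.4 now; the landlord offers that and keeps 33.6.
So by rejecting in round 1, the landlord gets 33.6 next round, worth 0.41 × 33.6 = 13.776 now.
Offer 20 ≥ 13.776, so the landlord accepts.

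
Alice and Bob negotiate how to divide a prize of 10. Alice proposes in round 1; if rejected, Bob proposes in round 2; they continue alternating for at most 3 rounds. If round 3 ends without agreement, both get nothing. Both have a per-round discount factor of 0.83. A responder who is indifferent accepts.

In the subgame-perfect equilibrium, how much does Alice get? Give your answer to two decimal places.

Round 3 (Alice proposes): rejection yields 0 for Bob; Alice offers 0 and keeps 10.
Round 2 (Bob proposes): Alice can get 10 next round, worth 0.83 × 10 = 8.3 now, so Bob offers 8.3, keeping 1.7.
Round 1 (Alice proposes): Bob can get 1.7 next round, worth 0.83 × 1.7 = 1.411 now. Alice offers 1.411 and keeps 10 − 1.411 = 8.589.

8.59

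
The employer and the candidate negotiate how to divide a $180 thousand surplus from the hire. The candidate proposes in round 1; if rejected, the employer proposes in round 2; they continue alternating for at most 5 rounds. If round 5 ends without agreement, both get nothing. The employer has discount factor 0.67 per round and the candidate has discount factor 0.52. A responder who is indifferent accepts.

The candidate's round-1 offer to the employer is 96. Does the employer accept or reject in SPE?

Work out the employer's continuation value if the offer is rejected.
Round 5 (the candidate proposes): the employer will accept anything ≥ 0, so the candidate offers 0 and keeps 180.
Round 4 (the employer proposes): the candidate can get 180 next round, worth 0.52 × 180 = 93.6 now, so the employer offers 93.6, keeping 86.4.
Round 3 (the candidate proposes): the employer can get 86.4 next round, worth 0.67 × 86.4 = 57.888 now, so the candidate offers 57.888, keeping 122.112.
Round 2 (the employer proposes): the candidate can get 122.112 next round, worth 0.52 × 122.112 = 63.49824 now, so the employer offers 63.49824, keeping 116.50176.
So by rejecting in round 1, the employer gets 116.50176 next round, worth 0.67 × 116.50176 = 78.0561792 now.
Offer 96 ≥ 78.0561792, so the employer accepts.

Accept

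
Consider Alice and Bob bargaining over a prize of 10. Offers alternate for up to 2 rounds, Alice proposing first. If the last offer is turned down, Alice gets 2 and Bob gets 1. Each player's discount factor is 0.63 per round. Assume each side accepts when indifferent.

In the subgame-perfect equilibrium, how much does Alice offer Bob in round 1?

Solve by backward induction from round 2.
Round 2 (Bob proposes): Alice gets 2 if talks fail, so Bob offers 2 and keeps 8.
Round 1 (Alice proposes): Bob can get 8 next round, worth 0.63 × 8 = 5.04 now; Alice offers that and keeps 4.96.

5.04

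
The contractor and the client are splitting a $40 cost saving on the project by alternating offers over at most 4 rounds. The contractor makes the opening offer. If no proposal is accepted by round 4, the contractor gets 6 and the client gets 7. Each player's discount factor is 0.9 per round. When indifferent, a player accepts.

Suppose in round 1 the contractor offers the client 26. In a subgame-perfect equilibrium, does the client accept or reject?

Work out the client's continuation value if the offer is rejected.
Round 4 (the client proposes): the contractor gets 6 if talks fail, so the client offers 6 and keeps 34.
Round 3 (the contractor proposes): the client can get 34 next round, worth 0.9 × 34 = 30.6 now; the contractor offers that and keeps 9.4.
Round 2 (the client proposes): the contractor can get 9.4 next round, worth 0.9 × 9.4 = 8.46 now, so the client offers 8.46, keeping 31.54.
So by rejecting in round 1, the client gets 31.54 next round, worth 0.9 × 31.54 = 28.386 now.
Offer 26 < 28.386, so the client rejects.

Reject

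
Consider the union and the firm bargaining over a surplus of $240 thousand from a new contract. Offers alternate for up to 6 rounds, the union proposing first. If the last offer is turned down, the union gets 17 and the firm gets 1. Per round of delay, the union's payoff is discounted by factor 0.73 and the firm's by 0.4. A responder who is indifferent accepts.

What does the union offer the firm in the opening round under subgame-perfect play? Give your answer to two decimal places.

Round 6 (the firm proposes): the union gets 17 if talks fail, so the firm offers 17 and keeps 223.
Round 5 (the union proposes): the firm can get 223 next round, worth 0.4 × 223 = 89.2 now. The union offers 89.2 and keeps 240 − 89.2 = 150.8.
Round 4 (the firm proposes): the union can get 150.8 next round, worth 0.73 × 150.8 = 110.084 now, so the firm offers 110.084, keeping 129.916.
Round 3 (the union proposes): the firm can get 129.916 next round, worth 0.4 × 129.916 = 51.9664 now; the union offers that and keeps 188.0336.
Round 2 (the firm proposes): the union can get 188.0336 next round, worth 0.73 × 188.0336 = 137.264528 now, so the firm offers 137.264528, keeping 102.735472.
Round 1 (the union proposes): the firm can get 102.735472 next round, worth 0.4 × 102.735472 = 41.0941888 now. The union offers 41.0941888 and keeps 240 − 41.0941888 = 198.9058112.

41.09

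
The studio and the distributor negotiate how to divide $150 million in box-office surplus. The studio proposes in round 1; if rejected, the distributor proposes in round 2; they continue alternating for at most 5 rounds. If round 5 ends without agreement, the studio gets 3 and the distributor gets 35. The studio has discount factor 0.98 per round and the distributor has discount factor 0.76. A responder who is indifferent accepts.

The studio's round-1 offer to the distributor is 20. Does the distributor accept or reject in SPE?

Round 5 (the studio proposes): the distributor gets 35 if talks fail, so the studio offers 35 and keeps 115.
Round 4 (the distributor proposes): the studio can get 115 next round, worth 0.98 × 115 = 112.7 now, so the distributor offers 112.7, keeping 37.3.
Round 3 (the studio proposes): the distributor can get 37.3 next round, worth 0.76 × 37.3 = 28.348 now. The studio offers 28.348 and keeps 150 − 28.348 = 121.652.
Round 2 (the distributor proposes): the studio can get 121.652 next round, worth 0.98 × 121.652 = 119.21896 now, so the distributor offers 119.21896, keeping 30.78104.
So by rejecting in round 1, the distributor gets 30.78104 next round, worth 0.76 × 30.78104 = 23.3935904 now.
Offer 20 < 23.3935904, so the distributor rejects.

Reject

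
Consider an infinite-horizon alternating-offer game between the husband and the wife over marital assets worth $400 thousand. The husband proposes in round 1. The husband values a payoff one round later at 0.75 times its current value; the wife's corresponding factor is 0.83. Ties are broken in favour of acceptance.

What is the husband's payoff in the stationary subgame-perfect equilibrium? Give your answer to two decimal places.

When the husband proposes, the wife accepts any offer worth at least 0.83 times what the wife would get by proposing next round; and vice versa.
This gives x = 400 − 0.83y and y = 400 − 0.75x, where x and y are each side's share when it proposes.
Hence (1 − 0.83·0.75)x = 400(1 − 0.83), i.e. 0.3775·x = 68.
x ≈ 180.1325; the wife's share is 400 − x ≈ 219.8675.

180.13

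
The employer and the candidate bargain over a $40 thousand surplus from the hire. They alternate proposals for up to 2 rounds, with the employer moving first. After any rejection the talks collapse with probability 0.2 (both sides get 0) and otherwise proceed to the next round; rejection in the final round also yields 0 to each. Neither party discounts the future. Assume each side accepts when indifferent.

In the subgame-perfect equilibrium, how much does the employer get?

By backward induction:
Round 2 (the candidate proposes): the employer will accept anything ≥ 0, so the candidate offers 0 and keeps 40.
Round 1 (the employer proposes): rejecting gives the candidate an expected 0.8 × 40 = 32. The employer offers 32 and keeps 40 − 32 = 8.

8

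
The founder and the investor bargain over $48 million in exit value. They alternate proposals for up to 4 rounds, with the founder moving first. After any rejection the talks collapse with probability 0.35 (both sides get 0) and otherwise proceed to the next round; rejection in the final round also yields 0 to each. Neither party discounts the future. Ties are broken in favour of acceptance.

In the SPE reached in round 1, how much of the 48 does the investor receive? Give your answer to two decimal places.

24.10

Round 4 (the investor proposes): rejection yields 0 for the founder; the investor offers 0 and keeps 48.
Round 3 (the founder proposes): rejecting gives the investor an expected 0.65 × 48 = 31.2; the founder offers that and keeps 16.8.
Round 2 (the investor proposes): rejecting gives the founder an expected 0.65 × 16.8 = 10.92, so the investor offers 10.92, keeping 37.08.
Round 1 (the founder proposes): rejecting gives the investor an expected 0.65 × 37.08 = 24.102. The founder offers 24.102 and keeps 48 − 24.102 = 23.898.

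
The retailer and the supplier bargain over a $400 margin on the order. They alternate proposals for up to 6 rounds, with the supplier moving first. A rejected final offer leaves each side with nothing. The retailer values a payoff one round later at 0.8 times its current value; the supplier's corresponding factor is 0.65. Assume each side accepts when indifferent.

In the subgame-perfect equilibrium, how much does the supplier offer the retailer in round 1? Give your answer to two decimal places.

256.77

Round 6 (the retailer proposes): rejection yields 0 for the supplier; the retailer offers 0 and keeps 400.
Round 5 (the supplier proposes): the retailer can get 400 next round, worth 0.8 × 400 = 320 now, so the supplier offers 320, keeping 80.
Round 4 (the retailer proposes): the supplier can get 80 next round, worth 0.65 × 80 = 52 now, so the retailer offers 52, keeping 348.
Round 3 (the supplier proposes): the retailer can get 348 next round, worth 0.8 × 348 = 278.4 now, so the supplier offers 278.4, keeping 121.6.
Round 2 (the retailer proposes): the supplier can get 121.6 next round, worth 0.65 × 121.6 = 79.04 now, so the retailer offers 79.04, keeping 320.96.
Round 1 (the supplier proposes): the retailer can get 320.96 next round, worth 0.8 × 320.96 = 256.768 now. The supplier offers 256.768 and keeps 400 − 256.768 = 143.232.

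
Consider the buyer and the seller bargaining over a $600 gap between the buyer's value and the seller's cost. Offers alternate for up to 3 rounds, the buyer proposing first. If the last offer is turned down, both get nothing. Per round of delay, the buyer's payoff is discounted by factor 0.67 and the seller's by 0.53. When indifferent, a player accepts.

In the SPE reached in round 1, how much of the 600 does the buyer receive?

495.06

Round 3 (the buyer proposes): the seller will accept anything ≥ 0, so the buyer offers 0 and keeps 600.
Round 2 (the seller proposes): the buyer can get 600 next round, worth 0.67 × 600 = 402 now, so the seller offers 402, keeping 198.
Round 1 (the buyer proposes): the seller can get 198 next round, worth 0.53 × 198 = 104.94 now. The buyer offers 104.94 and keeps 600 − 104.94 = 495.06.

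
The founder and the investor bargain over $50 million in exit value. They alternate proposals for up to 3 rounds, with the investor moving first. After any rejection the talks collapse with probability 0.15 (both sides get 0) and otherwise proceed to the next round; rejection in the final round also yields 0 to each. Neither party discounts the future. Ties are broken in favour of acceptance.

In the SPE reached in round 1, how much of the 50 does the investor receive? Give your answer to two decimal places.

Round 3 (the investor proposes): rejection yields 0 for the founder; the investor offers 0 and keeps 50.
Round 2 (the founder proposes): rejecting gives the investor an expected 0.85 × 50 = 42.5, so the founder offers 42.5, keeping 7.5.
Round 1 (the investor proposes): rejecting gives the founder an expected 0.85 × 7.5 = 6.375, so the investor offers 6.375, keeping 43.625.

43.63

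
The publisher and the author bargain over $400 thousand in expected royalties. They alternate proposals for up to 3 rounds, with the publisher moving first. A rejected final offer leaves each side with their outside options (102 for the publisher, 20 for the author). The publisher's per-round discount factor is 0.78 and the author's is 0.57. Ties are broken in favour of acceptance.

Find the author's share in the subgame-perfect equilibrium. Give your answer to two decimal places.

Round 3 (the publisher proposes): the author gets 20 if talks fail, so the publisher offers 20 and keeps 380.
Round 2 (the author proposes): the publisher can get 380 next round, worth 0.78 × 380 = 296.4 now; the author offers that and keeps 103.6.
Round 1 (the publisher proposes): the author can get 103.6 next round, worth 0.57 × 103.6 = 59.052 now. The publisher offers 59.052 and keeps 400 − 59.052 = 340.948.

59.05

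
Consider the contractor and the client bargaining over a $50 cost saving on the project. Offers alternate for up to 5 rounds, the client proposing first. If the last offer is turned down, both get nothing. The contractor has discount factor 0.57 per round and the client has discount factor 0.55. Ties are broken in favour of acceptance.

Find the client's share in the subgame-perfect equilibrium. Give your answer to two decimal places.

33.15

Round 5 (the client proposes): the contractor will accept anything ≥ 0, so the client offers 0 and keeps 50.
Round 4 (the contractor proposes): the client can get 50 next round, worth 0.55 × 50 = 27.5 now; the contractor offers that and keeps 22.5.
Round 3 (the client proposes): the contractor can get 22.5 next round, worth 0.57 × 22.5 = 12.825 now, so the client offers 12.825, keeping 37.175.
Round 2 (the contractor proposes): the client can get 37.175 next round, worth 0.55 × 37.175 = 20.44625 now. The contractor offers 20.44625 and keeps 50 − 20.44625 = 29.55375.
Round 1 (the client proposes): the contractor can get 29.55375 next round, worth 0.57 × 29.55375 = 16.8456375 now. The client offers 16.8456375 and keeps 50 − 16.8456375 = 33.1543625.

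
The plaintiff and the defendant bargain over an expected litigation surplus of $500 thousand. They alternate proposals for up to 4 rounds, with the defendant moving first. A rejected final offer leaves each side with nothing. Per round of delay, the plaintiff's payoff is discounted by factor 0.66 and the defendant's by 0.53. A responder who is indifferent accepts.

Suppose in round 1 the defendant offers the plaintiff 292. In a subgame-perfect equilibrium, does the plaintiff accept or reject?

Accept

Work out the plaintiff's continuation value if the offer is rejected.
Round 4 (the plaintiff proposes): rejection yields 0 for the defendant; the plaintiff offers 0 and keeps 500.
Round 3 (the defendant proposes): the plaintiff can get 500 next round, worth 0.66 × 500 = 330 now; the defendant offers that and keeps 170.
Round 2 (the plaintiff proposes): the defendant can get 170 next round, worth 0.53 × 170 = 90.1 now. The plaintiff offers 90.1 and keeps 500 − 90.1 = 409.9.
So by rejecting in round 1, the plaintiff gets 409.9 next round, worth 0.66 × 409.9 = 270.534 now.
Offer 292 ≥ 270.534, so the plaintiff accepts.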